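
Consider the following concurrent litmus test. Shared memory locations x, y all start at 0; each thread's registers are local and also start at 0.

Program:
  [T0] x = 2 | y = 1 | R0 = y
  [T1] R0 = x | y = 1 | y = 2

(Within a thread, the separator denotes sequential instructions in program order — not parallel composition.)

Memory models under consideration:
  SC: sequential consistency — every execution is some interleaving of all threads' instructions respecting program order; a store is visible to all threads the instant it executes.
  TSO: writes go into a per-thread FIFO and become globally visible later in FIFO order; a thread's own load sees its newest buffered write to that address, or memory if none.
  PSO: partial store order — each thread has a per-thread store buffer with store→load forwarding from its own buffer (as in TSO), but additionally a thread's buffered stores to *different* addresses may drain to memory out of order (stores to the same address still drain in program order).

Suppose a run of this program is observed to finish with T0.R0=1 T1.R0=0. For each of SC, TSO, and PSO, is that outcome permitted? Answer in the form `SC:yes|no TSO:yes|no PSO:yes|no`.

outcome vector order: (T0.R0,T1.R0)
SC: 4 outcomes — {1/0; 1/2; 2/0; 2/2}
TSO: 4 outcomes — {1/0; 1/2; 2/0; 2/2}
PSO: 4 outcomes — {1/0; 1/2; 2/0; 2/2}
target 1/0 ∈ {SC,TSO,PSO}

SC:yes TSO:yes PSO:yes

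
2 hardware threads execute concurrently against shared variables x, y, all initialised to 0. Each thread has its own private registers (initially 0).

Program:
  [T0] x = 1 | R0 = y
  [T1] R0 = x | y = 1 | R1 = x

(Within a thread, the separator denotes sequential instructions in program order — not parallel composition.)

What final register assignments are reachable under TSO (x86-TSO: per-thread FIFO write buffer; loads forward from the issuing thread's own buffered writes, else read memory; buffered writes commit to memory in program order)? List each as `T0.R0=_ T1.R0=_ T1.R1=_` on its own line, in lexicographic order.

outcome vector order: (T0.R0,T1.R0,T1.R1)
|TSO outcomes| = 6

T0.R0=0 T1.R0=0 T1.R1=0
T0.R0=0 T1.R0=0 T1.R1=1
T0.R0=0 T1.R0=1 T1.R1=1
T0.R0=1 T1.R0=0 T1.R1=0
T0.R0=1 T1.R0=0 T1.R1=1
T0.R0=1 T1.R0=1 T1.R1=1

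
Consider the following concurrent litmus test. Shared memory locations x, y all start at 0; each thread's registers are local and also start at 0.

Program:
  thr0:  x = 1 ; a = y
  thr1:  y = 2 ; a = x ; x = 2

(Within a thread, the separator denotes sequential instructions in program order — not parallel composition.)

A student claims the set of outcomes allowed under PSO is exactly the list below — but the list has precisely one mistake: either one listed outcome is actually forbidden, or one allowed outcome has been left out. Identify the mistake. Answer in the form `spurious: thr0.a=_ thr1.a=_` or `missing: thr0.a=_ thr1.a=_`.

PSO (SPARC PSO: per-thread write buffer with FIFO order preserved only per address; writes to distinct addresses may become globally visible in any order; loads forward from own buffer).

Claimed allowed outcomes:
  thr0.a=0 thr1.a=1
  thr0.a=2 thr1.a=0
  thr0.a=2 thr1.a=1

missing: thr0.a=0 thr1.a=0

outcome vector order: (thr0.a,thr1.a)
under PSO → 0/0, 0/1, 2/0, 2/1
PSO∖claimed = {0/0}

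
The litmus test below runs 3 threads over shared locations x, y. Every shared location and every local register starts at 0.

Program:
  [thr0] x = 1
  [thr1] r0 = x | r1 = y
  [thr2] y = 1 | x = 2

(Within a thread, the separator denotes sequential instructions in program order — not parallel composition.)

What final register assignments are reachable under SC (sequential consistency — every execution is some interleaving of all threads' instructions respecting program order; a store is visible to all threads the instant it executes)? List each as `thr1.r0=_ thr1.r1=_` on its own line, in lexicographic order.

outcome vector order: (thr1.r0,thr1.r1)
|SC outcomes| = 5

thr1.r0=0 thr1.r1=0
thr1.r0=0 thr1.r1=1
thr1.r0=1 thr1.r1=0
thr1.r0=1 thr1.r1=1
thr1.r0=2 thr1.r1=1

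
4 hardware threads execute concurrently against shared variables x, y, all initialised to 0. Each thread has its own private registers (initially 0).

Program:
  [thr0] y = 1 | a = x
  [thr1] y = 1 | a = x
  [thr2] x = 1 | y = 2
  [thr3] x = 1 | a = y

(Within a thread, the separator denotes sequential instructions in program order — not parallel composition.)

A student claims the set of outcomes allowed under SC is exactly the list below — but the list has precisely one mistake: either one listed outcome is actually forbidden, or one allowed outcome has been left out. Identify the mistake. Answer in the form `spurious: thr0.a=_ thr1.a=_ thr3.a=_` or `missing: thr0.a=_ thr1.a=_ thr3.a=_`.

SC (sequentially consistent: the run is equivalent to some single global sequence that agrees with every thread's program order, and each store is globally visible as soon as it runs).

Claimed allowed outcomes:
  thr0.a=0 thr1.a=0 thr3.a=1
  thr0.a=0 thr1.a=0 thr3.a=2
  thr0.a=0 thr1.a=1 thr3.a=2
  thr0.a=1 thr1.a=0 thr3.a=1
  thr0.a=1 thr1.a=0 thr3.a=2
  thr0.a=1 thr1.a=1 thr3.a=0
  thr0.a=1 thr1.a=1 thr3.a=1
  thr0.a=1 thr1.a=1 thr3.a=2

outcome vector order: (thr0.a,thr1.a,thr3.a)
SC: 9 outcomes — {0/0/1; 0/0/2; 0/1/1; 0/1/2; 1/0/1; 1/0/2; 1/1/0; 1/1/1; 1/1/2}
SC∖claimed = {0/1/1}

missing: thr0.a=0 thr1.a=1 thr3.a=1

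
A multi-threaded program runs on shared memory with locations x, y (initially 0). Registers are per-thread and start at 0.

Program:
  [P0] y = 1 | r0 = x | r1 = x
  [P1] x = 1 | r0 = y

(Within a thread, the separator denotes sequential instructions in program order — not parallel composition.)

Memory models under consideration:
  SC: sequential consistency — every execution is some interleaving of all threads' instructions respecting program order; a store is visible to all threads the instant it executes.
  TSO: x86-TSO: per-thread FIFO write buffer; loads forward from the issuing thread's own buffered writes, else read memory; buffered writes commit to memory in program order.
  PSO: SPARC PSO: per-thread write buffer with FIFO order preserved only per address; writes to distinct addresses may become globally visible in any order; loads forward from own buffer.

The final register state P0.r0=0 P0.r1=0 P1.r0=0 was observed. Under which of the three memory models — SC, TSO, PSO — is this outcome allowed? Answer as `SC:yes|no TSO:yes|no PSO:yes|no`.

SC:no TSO:yes PSO:yes

outcome vector order: (P0.r0,P0.r1,P1.r0)
under SC → (0,0,1) (0,1,1) (1,1,0) (1,1,1)
under TSO → (0,0,0) (0,0,1) (0,1,0) (0,1,1) (1,1,0) (1,1,1)
under PSO → (0,0,0) (0,0,1) (0,1,0) (0,1,1) (1,1,0) (1,1,1)
target (0,0,0) ∈ {TSO,PSO}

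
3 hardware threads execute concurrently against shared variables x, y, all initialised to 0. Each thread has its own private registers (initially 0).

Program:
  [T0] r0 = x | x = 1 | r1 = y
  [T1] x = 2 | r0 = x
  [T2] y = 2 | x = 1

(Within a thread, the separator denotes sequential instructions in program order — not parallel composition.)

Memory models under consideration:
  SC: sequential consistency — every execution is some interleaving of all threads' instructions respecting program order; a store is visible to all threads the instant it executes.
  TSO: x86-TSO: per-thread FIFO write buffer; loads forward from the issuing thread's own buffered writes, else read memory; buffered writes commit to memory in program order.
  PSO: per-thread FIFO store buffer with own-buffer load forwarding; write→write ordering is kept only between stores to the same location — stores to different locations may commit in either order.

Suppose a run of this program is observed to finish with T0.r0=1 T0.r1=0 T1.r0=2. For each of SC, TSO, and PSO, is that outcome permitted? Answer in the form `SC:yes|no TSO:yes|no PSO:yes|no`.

SC:no TSO:no PSO:yes

outcome vector order: (T0.r0,T0.r1,T1.r0)
under SC → 001 002 021 022 121 122 201 202 221 222
under TSO → 001 002 021 022 121 122 201 202 221 222
under PSO → 001 002 021 022 101 102 121 122 201 202 221 222
target 102 ∈ {PSO}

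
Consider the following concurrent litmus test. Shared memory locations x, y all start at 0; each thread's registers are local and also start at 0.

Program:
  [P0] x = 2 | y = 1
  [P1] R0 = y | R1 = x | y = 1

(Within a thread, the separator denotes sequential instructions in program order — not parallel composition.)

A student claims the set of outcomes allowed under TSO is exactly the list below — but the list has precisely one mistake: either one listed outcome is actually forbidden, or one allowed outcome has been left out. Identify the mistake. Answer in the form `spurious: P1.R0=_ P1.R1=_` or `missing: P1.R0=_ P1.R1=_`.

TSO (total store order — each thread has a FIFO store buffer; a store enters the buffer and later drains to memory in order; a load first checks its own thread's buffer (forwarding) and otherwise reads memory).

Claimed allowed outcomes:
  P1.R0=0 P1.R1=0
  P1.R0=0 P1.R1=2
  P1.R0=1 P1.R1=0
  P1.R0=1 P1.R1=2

spurious: P1.R0=1 P1.R1=0

outcome vector order: (P1.R0,P1.R1)
TSO: 3 outcomes — {00, 02, 12}
claimed∖TSO = {10}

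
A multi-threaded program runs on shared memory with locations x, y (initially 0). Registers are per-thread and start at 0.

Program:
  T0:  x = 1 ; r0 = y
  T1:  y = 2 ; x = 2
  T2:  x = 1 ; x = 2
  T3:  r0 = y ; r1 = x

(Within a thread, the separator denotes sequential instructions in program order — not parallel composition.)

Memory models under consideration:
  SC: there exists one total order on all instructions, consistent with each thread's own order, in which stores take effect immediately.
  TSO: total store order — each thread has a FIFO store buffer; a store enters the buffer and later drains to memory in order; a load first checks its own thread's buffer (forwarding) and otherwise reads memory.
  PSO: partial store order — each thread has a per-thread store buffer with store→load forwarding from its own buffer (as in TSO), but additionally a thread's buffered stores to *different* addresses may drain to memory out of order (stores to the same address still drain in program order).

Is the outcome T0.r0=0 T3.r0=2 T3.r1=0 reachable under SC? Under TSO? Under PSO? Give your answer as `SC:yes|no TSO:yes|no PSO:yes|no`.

SC:no TSO:yes PSO:yes

outcome vector order: (T0.r0,T3.r0,T3.r1)
under SC → 000, 001, 002, 021, 022, 200, 201, 202, 220, 221, 222
under TSO → 000, 001, 002, 020, 021, 022, 200, 201, 202, 220, 221, 222
under PSO → 000, 001, 002, 020, 021, 022, 200, 201, 202, 220, 221, 222
target 020 ∈ {TSO,PSO}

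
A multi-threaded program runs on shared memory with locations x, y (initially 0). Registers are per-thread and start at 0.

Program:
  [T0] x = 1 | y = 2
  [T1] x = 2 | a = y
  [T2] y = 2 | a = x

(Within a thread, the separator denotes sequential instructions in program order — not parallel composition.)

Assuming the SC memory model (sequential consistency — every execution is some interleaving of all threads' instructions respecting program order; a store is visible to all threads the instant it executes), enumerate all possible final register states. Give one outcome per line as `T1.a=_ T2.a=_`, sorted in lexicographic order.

T1.a=0 T2.a=1
T1.a=0 T2.a=2
T1.a=2 T2.a=0
T1.a=2 T2.a=1
T1.a=2 T2.a=2

outcome vector order: (T1.a,T2.a)
|SC outcomes| = 5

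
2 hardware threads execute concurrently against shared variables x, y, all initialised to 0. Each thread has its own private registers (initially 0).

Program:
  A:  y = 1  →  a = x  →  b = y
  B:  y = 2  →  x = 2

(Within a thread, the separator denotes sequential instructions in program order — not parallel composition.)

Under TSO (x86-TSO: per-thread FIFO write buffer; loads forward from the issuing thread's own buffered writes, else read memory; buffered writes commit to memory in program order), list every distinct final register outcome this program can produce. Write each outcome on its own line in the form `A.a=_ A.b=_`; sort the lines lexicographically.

outcome vector order: (A.a,A.b)
|TSO outcomes| = 4

A.a=0 A.b=1
A.a=0 A.b=2
A.a=2 A.b=1
A.a=2 A.b=2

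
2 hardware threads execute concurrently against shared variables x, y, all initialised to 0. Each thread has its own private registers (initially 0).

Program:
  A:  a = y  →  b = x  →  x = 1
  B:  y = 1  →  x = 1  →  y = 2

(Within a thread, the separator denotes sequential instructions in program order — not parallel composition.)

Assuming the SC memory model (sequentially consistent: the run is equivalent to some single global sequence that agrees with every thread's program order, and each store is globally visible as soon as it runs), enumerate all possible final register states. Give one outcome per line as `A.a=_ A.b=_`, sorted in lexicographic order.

A.a=0 A.b=0
A.a=0 A.b=1
A.a=1 A.b=0
A.a=1 A.b=1
A.a=2 A.b=1

outcome vector order: (A.a,A.b)
|SC outcomes| = 5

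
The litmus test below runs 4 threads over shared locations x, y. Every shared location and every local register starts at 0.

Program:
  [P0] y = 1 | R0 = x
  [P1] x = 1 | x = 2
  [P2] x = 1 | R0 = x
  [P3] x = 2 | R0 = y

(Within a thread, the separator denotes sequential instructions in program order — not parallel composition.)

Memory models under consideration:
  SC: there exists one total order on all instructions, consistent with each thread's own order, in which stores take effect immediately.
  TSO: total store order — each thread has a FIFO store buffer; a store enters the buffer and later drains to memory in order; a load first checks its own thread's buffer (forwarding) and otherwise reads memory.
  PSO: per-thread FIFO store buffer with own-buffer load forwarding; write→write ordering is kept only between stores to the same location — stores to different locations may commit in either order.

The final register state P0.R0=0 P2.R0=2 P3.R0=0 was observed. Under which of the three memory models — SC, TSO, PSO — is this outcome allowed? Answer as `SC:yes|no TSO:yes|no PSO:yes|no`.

outcome vector order: (P0.R0,P2.R0,P3.R0)
under SC → (0,1,1) (0,2,1) (1,1,0) (1,1,1) (1,2,0) (1,2,1) (2,1,0) (2,1,1) (2,2,0) (2,2,1)
under TSO → (0,1,0) (0,1,1) (0,2,0) (0,2,1) (1,1,0) (1,1,1) (1,2,0) (1,2,1) (2,1,0) (2,1,1) (2,2,0) (2,2,1)
under PSO → (0,1,0) (0,1,1) (0,2,0) (0,2,1) (1,1,0) (1,1,1) (1,2,0) (1,2,1) (2,1,0) (2,1,1) (2,2,0) (2,2,1)
target (0,2,0) ∈ {TSO,PSO}

SC:no TSO:yes PSO:yes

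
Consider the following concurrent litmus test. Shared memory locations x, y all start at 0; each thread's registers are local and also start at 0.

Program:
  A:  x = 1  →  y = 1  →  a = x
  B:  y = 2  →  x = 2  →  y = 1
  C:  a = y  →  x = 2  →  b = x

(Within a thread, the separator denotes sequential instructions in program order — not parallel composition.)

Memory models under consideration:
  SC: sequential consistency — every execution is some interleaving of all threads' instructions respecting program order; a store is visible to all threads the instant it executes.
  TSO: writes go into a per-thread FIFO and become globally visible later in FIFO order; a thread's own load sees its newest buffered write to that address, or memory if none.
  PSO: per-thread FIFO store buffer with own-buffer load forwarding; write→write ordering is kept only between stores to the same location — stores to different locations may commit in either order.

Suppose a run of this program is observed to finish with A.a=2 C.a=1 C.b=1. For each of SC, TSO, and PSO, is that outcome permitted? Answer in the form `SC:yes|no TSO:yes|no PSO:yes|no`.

SC:no TSO:no PSO:yes

outcome vector order: (A.a,C.a,C.b)
under SC → <1 0 1> <1 0 2> <1 1 1> <1 1 2> <1 2 1> <1 2 2> <2 0 1> <2 0 2> <2 1 2> <2 2 1> <2 2 2>
under TSO → <1 0 1> <1 0 2> <1 1 1> <1 1 2> <1 2 1> <1 2 2> <2 0 1> <2 0 2> <2 1 2> <2 2 1> <2 2 2>
under PSO → <1 0 1> <1 0 2> <1 1 1> <1 1 2> <1 2 1> <1 2 2> <2 0 1> <2 0 2> <2 1 1> <2 1 2> <2 2 1> <2 2 2>
target <2 1 1> ∈ {PSO}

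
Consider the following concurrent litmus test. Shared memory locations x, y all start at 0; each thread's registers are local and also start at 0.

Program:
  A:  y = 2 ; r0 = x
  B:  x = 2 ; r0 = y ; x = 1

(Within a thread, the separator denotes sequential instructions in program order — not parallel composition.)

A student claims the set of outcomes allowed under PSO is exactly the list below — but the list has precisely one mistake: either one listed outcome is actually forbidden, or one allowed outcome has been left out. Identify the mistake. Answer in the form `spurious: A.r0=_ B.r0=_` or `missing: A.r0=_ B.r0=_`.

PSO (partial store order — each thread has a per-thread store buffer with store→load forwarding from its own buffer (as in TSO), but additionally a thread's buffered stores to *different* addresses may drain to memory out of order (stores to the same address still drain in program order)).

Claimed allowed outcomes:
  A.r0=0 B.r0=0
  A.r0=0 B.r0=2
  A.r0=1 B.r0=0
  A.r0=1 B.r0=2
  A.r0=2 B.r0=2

missing: A.r0=2 B.r0=0

outcome vector order: (A.r0,B.r0)
PSO: 6 outcomes — {0/0, 0/2, 1/0, 1/2, 2/0, 2/2}
PSO∖claimed = {2/0}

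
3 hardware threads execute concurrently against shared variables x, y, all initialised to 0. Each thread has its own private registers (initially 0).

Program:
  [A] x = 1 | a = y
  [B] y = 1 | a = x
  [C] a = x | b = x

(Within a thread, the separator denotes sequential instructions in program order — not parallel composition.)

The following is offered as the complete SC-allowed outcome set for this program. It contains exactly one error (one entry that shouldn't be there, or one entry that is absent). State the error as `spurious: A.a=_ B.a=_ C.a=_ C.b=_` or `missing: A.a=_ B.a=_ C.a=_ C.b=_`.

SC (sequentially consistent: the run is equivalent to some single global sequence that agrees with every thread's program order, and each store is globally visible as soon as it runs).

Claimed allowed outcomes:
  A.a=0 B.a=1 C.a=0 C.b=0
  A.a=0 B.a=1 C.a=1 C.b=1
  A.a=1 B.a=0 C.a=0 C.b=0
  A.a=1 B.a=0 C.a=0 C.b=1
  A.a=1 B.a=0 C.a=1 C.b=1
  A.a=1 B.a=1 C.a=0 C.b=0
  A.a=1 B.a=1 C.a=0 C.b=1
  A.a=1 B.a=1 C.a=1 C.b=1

outcome vector order: (A.a,B.a,C.a,C.b)
[SC] allowed = {(0,1,0,0); (0,1,0,1); (0,1,1,1); (1,0,0,0); (1,0,0,1); (1,0,1,1); (1,1,0,0); (1,1,0,1); (1,1,1,1)}
SC∖claimed = {(0,1,0,1)}

missing: A.a=0 B.a=1 C.a=0 C.b=1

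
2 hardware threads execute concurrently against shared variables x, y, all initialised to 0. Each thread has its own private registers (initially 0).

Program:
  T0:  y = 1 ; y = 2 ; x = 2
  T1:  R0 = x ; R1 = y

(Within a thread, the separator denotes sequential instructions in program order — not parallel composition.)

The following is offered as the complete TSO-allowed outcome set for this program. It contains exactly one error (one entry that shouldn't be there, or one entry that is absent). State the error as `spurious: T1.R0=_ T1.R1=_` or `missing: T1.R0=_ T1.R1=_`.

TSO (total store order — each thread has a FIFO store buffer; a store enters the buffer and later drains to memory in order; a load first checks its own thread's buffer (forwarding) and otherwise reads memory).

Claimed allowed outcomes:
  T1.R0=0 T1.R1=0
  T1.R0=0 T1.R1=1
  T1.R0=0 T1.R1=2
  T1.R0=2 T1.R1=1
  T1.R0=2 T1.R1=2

spurious: T1.R0=2 T1.R1=1

outcome vector order: (T1.R0,T1.R1)
TSO: 4 outcomes — {00 01 02 22}
claimed∖TSO = {21}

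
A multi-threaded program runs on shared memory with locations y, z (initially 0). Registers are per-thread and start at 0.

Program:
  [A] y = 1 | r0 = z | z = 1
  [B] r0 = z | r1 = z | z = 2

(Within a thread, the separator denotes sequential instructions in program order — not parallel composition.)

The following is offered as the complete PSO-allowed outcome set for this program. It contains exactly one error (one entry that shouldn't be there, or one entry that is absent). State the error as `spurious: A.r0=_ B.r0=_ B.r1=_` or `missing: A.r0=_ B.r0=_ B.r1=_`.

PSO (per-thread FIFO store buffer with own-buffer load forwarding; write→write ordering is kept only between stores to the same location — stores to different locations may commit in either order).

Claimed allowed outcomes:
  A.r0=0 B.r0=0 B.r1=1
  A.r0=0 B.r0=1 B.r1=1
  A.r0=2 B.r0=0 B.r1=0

missing: A.r0=0 B.r0=0 B.r1=0

outcome vector order: (A.r0,B.r0,B.r1)
under PSO → 0/0/0 0/0/1 0/1/1 2/0/0
PSO∖claimed = {0/0/0}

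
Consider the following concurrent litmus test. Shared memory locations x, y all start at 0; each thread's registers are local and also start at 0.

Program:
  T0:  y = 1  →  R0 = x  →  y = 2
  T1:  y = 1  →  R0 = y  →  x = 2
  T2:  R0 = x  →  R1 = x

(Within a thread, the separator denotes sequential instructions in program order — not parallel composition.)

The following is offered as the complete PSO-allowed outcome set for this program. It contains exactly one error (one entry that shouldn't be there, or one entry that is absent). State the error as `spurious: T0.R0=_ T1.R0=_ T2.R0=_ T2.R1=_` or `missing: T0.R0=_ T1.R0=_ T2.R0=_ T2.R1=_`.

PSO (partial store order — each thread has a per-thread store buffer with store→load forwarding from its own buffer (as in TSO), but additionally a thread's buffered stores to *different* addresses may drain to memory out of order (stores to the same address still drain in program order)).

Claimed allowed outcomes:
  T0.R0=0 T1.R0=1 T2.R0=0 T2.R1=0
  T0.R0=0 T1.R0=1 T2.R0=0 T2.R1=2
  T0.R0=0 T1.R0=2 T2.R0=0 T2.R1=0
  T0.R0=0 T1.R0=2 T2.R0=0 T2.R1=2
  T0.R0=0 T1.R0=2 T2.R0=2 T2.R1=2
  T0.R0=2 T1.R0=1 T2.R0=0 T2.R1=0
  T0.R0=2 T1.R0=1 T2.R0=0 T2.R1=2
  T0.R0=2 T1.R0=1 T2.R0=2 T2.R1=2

missing: T0.R0=0 T1.R0=1 T2.R0=2 T2.R1=2

outcome vector order: (T0.R0,T1.R0,T2.R0,T2.R1)
under PSO → (0,1,0,0) (0,1,0,2) (0,1,2,2) (0,2,0,0) (0,2,0,2) (0,2,2,2) (2,1,0,0) (2,1,0,2) (2,1,2,2)
PSO∖claimed = {(0,1,2,2)}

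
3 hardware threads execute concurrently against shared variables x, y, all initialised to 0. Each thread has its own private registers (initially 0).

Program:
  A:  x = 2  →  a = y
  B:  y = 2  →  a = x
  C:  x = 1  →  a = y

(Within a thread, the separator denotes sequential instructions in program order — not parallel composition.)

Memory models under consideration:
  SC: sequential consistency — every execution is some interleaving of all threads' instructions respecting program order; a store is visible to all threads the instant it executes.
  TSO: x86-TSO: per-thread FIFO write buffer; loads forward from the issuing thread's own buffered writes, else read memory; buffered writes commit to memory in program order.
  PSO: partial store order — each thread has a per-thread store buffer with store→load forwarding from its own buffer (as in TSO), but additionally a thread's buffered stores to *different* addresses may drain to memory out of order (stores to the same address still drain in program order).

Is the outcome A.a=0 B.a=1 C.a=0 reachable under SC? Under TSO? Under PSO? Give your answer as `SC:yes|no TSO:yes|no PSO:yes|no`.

outcome vector order: (A.a,B.a,C.a)
[SC] allowed = {010; 012; 020; 022; 202; 210; 212; 220; 222}
[TSO] allowed = {000; 002; 010; 012; 020; 022; 200; 202; 210; 212; 220; 222}
[PSO] allowed = {000; 002; 010; 012; 020; 022; 200; 202; 210; 212; 220; 222}
target 010 ∈ {SC,TSO,PSO}

SC:yes TSO:yes PSO:yes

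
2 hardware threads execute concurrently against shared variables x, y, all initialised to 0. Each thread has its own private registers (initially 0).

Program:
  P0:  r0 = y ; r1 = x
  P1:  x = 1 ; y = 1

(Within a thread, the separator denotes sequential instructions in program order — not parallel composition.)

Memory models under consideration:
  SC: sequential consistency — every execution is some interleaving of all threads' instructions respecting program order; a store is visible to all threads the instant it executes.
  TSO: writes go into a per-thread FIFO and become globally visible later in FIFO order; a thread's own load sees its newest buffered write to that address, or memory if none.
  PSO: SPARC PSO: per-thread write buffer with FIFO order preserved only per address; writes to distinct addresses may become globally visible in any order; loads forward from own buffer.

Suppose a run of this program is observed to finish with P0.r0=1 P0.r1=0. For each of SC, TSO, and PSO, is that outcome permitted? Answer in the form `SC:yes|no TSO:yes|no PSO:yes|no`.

SC:no TSO:no PSO:yes

outcome vector order: (P0.r0,P0.r1)
[SC] allowed = {00 01 11}
[TSO] allowed = {00 01 11}
[PSO] allowed = {00 01 10 11}
target 10 ∈ {PSO}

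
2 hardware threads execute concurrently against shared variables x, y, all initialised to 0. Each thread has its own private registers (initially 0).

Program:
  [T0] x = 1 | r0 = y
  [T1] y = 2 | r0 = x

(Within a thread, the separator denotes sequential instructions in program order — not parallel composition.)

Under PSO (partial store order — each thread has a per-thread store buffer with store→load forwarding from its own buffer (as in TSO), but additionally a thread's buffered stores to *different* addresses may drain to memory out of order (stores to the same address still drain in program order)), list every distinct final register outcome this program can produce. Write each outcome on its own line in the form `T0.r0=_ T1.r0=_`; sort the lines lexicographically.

T0.r0=0 T1.r0=0
T0.r0=0 T1.r0=1
T0.r0=2 T1.r0=0
T0.r0=2 T1.r0=1

outcome vector order: (T0.r0,T1.r0)
|PSO outcomes| = 4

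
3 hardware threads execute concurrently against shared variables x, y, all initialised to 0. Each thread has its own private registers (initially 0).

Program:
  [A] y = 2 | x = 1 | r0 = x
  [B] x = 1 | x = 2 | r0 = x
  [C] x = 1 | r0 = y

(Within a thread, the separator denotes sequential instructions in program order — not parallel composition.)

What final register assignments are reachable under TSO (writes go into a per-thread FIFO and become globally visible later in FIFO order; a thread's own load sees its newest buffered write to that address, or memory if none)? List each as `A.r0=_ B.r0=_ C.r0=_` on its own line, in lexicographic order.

outcome vector order: (A.r0,B.r0,C.r0)
|TSO outcomes| = 8

A.r0=1 B.r0=1 C.r0=0
A.r0=1 B.r0=1 C.r0=2
A.r0=1 B.r0=2 C.r0=0
A.r0=1 B.r0=2 C.r0=2
A.r0=2 B.r0=1 C.r0=0
A.r0=2 B.r0=1 C.r0=2
A.r0=2 B.r0=2 C.r0=0
A.r0=2 B.r0=2 C.r0=2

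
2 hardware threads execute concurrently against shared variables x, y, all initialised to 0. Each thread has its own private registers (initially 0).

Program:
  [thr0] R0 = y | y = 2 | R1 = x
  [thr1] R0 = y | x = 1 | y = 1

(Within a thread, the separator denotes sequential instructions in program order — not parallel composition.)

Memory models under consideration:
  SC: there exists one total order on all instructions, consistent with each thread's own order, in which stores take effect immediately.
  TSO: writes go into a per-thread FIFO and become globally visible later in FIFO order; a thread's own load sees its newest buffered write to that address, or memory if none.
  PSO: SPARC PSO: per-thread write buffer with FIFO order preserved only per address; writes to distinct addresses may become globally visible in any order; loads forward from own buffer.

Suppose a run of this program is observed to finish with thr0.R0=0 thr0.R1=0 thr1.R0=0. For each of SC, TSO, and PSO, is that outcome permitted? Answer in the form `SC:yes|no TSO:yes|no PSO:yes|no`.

SC:yes TSO:yes PSO:yes

outcome vector order: (thr0.R0,thr0.R1,thr1.R0)
under SC → 000 002 010 012 110
under TSO → 000 002 010 012 110
under PSO → 000 002 010 012 100 110
target 000 ∈ {SC,TSO,PSO}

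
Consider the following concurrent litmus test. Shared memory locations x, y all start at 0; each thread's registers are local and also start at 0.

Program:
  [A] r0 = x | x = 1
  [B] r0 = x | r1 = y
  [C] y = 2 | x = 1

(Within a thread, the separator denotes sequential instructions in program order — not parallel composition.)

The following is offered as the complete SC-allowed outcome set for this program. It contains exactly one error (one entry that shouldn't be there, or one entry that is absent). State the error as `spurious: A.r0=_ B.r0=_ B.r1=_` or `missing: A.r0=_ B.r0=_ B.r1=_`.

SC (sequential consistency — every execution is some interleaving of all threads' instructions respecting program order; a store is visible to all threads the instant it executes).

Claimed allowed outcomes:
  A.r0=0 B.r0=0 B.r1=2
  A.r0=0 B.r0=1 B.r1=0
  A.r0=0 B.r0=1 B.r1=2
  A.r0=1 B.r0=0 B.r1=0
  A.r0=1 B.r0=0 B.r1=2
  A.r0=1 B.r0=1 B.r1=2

missing: A.r0=0 B.r0=0 B.r1=0

outcome vector order: (A.r0,B.r0,B.r1)
SC: 7 outcomes — {(0,0,0) (0,0,2) (0,1,0) (0,1,2) (1,0,0) (1,0,2) (1,1,2)}
SC∖claimed = {(0,0,0)}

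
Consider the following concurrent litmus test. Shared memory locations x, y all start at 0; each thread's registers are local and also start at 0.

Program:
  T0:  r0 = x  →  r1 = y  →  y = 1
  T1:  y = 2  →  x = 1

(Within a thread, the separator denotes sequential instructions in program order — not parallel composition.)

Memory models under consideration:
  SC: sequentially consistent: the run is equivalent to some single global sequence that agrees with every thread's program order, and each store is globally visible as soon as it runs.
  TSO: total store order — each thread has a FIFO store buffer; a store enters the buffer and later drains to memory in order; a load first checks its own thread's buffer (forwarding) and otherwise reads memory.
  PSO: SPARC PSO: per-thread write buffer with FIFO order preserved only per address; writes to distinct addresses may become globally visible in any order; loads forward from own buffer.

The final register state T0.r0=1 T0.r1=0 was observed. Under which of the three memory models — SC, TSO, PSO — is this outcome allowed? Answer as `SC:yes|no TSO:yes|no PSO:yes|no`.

outcome vector order: (T0.r0,T0.r1)
[SC] allowed = {<0 0>; <0 2>; <1 2>}
[TSO] allowed = {<0 0>; <0 2>; <1 2>}
[PSO] allowed = {<0 0>; <0 2>; <1 0>; <1 2>}
target <1 0> ∈ {PSO}

SC:no TSO:no PSO:yes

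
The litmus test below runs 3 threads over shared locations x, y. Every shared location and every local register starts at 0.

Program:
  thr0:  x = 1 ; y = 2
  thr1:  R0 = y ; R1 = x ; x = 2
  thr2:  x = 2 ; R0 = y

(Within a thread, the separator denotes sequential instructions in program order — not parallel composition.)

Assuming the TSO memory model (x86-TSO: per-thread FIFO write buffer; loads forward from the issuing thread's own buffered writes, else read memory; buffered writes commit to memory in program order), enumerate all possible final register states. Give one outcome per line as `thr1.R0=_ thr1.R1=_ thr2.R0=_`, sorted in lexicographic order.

outcome vector order: (thr1.R0,thr1.R1,thr2.R0)
|TSO outcomes| = 10

thr1.R0=0 thr1.R1=0 thr2.R0=0
thr1.R0=0 thr1.R1=0 thr2.R0=2
thr1.R0=0 thr1.R1=1 thr2.R0=0
thr1.R0=0 thr1.R1=1 thr2.R0=2
thr1.R0=0 thr1.R1=2 thr2.R0=0
thr1.R0=0 thr1.R1=2 thr2.R0=2
thr1.R0=2 thr1.R1=1 thr2.R0=0
thr1.R0=2 thr1.R1=1 thr2.R0=2
thr1.R0=2 thr1.R1=2 thr2.R0=0
thr1.R0=2 thr1.R1=2 thr2.R0=2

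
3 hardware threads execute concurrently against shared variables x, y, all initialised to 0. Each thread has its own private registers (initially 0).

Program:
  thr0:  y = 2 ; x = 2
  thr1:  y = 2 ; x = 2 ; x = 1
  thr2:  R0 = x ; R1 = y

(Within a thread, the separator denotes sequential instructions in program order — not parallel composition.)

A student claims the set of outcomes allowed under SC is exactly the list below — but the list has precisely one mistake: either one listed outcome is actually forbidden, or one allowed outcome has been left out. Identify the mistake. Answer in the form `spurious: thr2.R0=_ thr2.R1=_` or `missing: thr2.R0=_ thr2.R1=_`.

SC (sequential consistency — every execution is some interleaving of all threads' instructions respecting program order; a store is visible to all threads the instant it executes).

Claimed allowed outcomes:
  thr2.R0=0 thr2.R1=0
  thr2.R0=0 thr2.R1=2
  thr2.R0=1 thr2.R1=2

outcome vector order: (thr2.R0,thr2.R1)
SC (4): <0 0>, <0 2>, <1 2>, <2 2>
SC∖claimed = {<2 2>}

missing: thr2.R0=2 thr2.R1=2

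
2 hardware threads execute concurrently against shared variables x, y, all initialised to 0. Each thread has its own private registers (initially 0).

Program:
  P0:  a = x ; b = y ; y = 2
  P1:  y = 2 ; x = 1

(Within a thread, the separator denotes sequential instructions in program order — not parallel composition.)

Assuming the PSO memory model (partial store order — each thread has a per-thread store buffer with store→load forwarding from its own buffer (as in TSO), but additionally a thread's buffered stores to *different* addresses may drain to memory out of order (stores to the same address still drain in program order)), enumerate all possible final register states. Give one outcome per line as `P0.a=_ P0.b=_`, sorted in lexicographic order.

P0.a=0 P0.b=0
P0.a=0 P0.b=2
P0.a=1 P0.b=0
P0.a=1 P0.b=2

outcome vector order: (P0.a,P0.b)
|PSO outcomes| = 4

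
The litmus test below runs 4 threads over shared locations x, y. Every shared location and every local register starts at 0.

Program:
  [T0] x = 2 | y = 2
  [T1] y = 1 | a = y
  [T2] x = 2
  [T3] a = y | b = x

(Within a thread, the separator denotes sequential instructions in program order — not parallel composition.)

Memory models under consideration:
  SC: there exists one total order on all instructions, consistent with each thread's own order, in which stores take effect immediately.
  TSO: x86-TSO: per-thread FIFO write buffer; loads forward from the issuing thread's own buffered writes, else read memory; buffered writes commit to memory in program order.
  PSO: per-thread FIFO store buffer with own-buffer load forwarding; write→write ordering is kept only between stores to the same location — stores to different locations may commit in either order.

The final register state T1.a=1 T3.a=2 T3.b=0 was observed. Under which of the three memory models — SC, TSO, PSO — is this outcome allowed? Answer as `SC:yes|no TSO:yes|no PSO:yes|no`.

SC:no TSO:no PSO:yes

outcome vector order: (T1.a,T3.a,T3.b)
SC (10): (1,0,0); (1,0,2); (1,1,0); (1,1,2); (1,2,2); (2,0,0); (2,0,2); (2,1,0); (2,1,2); (2,2,2)
TSO (10): (1,0,0); (1,0,2); (1,1,0); (1,1,2); (1,2,2); (2,0,0); (2,0,2); (2,1,0); (2,1,2); (2,2,2)
PSO (12): (1,0,0); (1,0,2); (1,1,0); (1,1,2); (1,2,0); (1,2,2); (2,0,0); (2,0,2); (2,1,0); (2,1,2); (2,2,0); (2,2,2)
target (1,2,0) ∈ {PSO}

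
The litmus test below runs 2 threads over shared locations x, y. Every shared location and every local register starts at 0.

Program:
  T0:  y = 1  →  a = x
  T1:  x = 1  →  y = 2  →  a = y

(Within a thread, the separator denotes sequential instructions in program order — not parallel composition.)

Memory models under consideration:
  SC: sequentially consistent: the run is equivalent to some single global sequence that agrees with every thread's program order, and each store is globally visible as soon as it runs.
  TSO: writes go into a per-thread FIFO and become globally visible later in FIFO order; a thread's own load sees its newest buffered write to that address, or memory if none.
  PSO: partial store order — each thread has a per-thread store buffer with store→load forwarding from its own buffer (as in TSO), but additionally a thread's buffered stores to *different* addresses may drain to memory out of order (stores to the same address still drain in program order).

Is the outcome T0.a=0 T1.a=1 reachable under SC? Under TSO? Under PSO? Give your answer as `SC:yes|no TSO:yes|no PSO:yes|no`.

outcome vector order: (T0.a,T1.a)
under SC → (0,2) (1,1) (1,2)
under TSO → (0,1) (0,2) (1,1) (1,2)
under PSO → (0,1) (0,2) (1,1) (1,2)
target (0,1) ∈ {TSO,PSO}

SC:no TSO:yes PSO:yes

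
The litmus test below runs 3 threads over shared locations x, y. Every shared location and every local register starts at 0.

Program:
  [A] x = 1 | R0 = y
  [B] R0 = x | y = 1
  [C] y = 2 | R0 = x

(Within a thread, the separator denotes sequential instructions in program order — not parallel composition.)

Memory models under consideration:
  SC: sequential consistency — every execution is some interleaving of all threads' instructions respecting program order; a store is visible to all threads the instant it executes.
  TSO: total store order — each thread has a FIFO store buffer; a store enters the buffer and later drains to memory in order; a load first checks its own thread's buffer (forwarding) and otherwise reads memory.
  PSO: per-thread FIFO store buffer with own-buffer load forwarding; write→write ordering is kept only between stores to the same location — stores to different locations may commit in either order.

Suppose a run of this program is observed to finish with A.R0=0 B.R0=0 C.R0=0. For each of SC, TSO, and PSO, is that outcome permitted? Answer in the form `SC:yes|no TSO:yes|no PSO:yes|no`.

SC:no TSO:yes PSO:yes

outcome vector order: (A.R0,B.R0,C.R0)
[SC] allowed = {(0,0,1) (0,1,1) (1,0,0) (1,0,1) (1,1,0) (1,1,1) (2,0,0) (2,0,1) (2,1,0) (2,1,1)}
[TSO] allowed = {(0,0,0) (0,0,1) (0,1,0) (0,1,1) (1,0,0) (1,0,1) (1,1,0) (1,1,1) (2,0,0) (2,0,1) (2,1,0) (2,1,1)}
[PSO] allowed = {(0,0,0) (0,0,1) (0,1,0) (0,1,1) (1,0,0) (1,0,1) (1,1,0) (1,1,1) (2,0,0) (2,0,1) (2,1,0) (2,1,1)}
target (0,0,0) ∈ {TSO,PSO}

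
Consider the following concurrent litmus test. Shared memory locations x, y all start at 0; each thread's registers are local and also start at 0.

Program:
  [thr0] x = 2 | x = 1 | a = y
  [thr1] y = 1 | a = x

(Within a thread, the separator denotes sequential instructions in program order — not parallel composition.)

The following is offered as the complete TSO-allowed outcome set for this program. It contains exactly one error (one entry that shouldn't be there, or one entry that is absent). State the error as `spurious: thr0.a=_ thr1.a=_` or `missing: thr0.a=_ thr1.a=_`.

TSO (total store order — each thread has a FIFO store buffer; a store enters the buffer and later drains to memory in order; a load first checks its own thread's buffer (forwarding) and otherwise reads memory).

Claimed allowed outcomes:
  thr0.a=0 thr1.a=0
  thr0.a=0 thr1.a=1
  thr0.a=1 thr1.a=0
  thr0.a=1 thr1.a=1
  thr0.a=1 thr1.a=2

outcome vector order: (thr0.a,thr1.a)
[TSO] allowed = {(0,0), (0,1), (0,2), (1,0), (1,1), (1,2)}
TSO∖claimed = {(0,2)}

missing: thr0.a=0 thr1.a=2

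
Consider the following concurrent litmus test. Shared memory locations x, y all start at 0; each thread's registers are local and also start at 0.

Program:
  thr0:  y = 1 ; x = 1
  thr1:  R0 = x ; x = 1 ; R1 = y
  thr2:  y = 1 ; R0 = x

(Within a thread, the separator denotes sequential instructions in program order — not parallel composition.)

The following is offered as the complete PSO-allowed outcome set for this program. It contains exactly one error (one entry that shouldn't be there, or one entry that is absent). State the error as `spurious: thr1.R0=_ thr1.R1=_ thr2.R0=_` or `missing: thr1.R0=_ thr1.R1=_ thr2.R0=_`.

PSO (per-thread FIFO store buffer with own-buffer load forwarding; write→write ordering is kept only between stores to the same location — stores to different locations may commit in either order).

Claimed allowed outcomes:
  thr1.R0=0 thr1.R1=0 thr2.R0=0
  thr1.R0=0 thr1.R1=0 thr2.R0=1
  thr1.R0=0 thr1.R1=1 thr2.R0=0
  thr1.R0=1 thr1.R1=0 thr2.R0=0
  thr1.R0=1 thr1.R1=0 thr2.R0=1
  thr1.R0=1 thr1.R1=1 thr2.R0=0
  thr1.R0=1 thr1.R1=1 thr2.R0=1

missing: thr1.R0=0 thr1.R1=1 thr2.R0=1

outcome vector order: (thr1.R0,thr1.R1,thr2.R0)
PSO (8): 000, 001, 010, 011, 100, 101, 110, 111
PSO∖claimed = {011}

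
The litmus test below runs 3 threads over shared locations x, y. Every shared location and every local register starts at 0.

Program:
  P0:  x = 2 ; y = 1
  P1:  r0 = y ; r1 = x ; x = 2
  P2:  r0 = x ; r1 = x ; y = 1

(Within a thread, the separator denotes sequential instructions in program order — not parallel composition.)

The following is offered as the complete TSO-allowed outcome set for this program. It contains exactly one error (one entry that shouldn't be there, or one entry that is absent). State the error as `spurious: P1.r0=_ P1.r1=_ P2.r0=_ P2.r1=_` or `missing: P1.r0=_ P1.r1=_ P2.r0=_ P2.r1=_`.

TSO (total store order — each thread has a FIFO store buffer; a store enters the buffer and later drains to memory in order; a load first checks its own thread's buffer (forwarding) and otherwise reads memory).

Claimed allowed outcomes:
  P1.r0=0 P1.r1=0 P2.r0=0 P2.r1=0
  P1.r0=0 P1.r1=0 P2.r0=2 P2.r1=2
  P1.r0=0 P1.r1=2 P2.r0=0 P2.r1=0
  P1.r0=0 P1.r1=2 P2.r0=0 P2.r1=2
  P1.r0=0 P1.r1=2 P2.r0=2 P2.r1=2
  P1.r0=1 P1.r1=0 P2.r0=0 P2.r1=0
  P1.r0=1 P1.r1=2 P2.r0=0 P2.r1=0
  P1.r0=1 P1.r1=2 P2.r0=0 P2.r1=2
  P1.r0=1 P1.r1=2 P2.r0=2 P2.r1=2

outcome vector order: (P1.r0,P1.r1,P2.r0,P2.r1)
TSO: 10 outcomes — {0/0/0/0, 0/0/0/2, 0/0/2/2, 0/2/0/0, 0/2/0/2, 0/2/2/2, 1/0/0/0, 1/2/0/0, 1/2/0/2, 1/2/2/2}
TSO∖claimed = {0/0/0/2}

missing: P1.r0=0 P1.r1=0 P2.r0=0 P2.r1=2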